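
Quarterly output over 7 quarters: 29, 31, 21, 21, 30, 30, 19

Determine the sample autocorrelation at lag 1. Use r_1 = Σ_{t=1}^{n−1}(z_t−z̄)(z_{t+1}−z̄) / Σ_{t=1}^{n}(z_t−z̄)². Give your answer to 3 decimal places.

-0.101

Mean z̄ = (29 + 31 + 21 + 21 + 30 + 30 + 19)/7 = 25.8571
Deviations from mean: 3.1429, 5.1429, -4.8571, -4.8571, 4.1429, 4.1429, -6.8571
Numerator Σ_{t=1}^{6}(z_t−z̄)(z_{t+1}−z̄) = -16.5918
Denominator Σ(z_t−z̄)² = 164.8571
r_1 = -16.5918 / 164.8571 = -0.101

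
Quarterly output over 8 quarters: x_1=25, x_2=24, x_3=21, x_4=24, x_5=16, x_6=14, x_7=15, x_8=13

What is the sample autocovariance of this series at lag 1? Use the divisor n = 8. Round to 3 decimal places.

Mean x̄ = (25 + 24 + 21 + 24 + 16 + 14 + 15 + 13)/8 = 19.0000
Σ_{t=1}^{7}(x_t−x̄)(x_{t+1}−x̄) = 94.0000
γ_1 = 94.0000 / 8 = 11.750

11.750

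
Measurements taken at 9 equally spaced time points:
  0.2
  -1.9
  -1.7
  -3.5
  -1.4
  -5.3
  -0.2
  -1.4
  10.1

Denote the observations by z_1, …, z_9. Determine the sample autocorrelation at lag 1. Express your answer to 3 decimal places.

Mean z̄ = (0.2 − 1.9 − 1.7 − 3.5 − 1.4 − 5.3 − 0.2 − 1.4 + 10.1)/9 = -0.5667
Numerator Σ_{t=1}^{8}(z_t−z̄)(z_{t+1}−z̄) = -0.7278
Denominator Σ(z_t−z̄)² = 149.9600
r_1 = -0.7278 / 149.9600 = -0.005

-0.005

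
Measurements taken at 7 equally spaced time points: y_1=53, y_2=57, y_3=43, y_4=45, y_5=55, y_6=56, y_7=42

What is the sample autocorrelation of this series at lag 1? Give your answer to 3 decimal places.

-0.144

Mean ȳ = (53 + 57 + 43 + 45 + 55 + 56 + 42)/7 = 50.1429
Deviations from mean: 2.8571, 6.8571, -7.1429, -5.1429, 4.8571, 5.8571, -8.1429
Σ(y_t−ȳ)(y_{t+1}−ȳ) = (19.5918) + (-48.9796) + (36.7347) + (-24.9796) + (28.4490) + (-47.6939) = -36.8776
Denominator Σ(y_t−ȳ)² = 256.8571
r_1 = -36.8776 / 256.8571 = -0.144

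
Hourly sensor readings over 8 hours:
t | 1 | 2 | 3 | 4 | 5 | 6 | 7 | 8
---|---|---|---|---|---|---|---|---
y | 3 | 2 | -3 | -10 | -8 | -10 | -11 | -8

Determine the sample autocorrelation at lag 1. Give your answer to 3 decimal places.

Mean ȳ = (3 + 2 − 3 − 10 − 8 − 10 − 11 − 8)/8 = -5.6250
Numerator Σ_{t=1}^{7}(y_t−ȳ)(y_{t+1}−ȳ) = 131.3594
Denominator Σ(y_t−ȳ)² = 217.8750
r_1 = 131.3594 / 217.8750 = 0.603

0.603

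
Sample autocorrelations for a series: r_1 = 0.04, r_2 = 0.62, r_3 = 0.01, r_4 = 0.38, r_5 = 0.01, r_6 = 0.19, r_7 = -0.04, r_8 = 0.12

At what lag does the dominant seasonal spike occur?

The largest autocorrelation is r_2 = 0.62, with weaker echoes at lags 4 (0.38) and 6 (0.19); the remaining lags stay at or below 0.12.
The dominant spike at lag 2 indicates a seasonal period of 2.

2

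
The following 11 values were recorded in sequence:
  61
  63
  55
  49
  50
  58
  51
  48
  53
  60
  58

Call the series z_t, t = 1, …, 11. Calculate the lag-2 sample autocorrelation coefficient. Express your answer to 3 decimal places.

-0.359

Mean z̄ = (61 + 63 + 55 + 49 + 50 + 58 + 51 + 48 + 53 + 60 + 58)/11 = 55.0909
Numerator Σ_{t=1}^{9}(z_t−z̄)(z_{t+2}−z̄) = -98.1074
Denominator Σ(z_t−z̄)² = 272.9091
r_2 = -98.1074 / 272.9091 = -0.359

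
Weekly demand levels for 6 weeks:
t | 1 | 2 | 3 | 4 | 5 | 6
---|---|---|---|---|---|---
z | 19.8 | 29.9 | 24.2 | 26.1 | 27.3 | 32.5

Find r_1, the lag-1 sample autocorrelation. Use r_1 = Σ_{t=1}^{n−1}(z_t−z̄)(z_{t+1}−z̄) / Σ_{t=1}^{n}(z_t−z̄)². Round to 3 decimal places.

-0.258

Mean z̄ = (19.8 + 29.9 + 24.2 + 26.1 + 27.3 + 32.5)/6 = 26.6333
Deviations from mean: -6.8333, 3.2667, -2.4333, -0.5333, 0.6667, 5.8667
Σ(z_t−z̄)(z_{t+1}−z̄) = (-22.3222) + (-7.9489) + (1.2978) + (-0.3556) + (3.9111) = -25.4178
Denominator Σ(z_t−z̄)² = 98.4333
r_1 = -25.4178 / 98.4333 = -0.258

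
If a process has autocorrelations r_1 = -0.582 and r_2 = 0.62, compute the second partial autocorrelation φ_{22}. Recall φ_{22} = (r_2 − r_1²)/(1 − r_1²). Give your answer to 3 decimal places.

φ_{22} = (r_2 − r_1²) / (1 − r_1²)
r_1² = (-0.582)² = 0.338724
Numerator = 0.62 − 0.3387 = 0.2813; denominator = 1 − 0.3387 = 0.6613
φ_{22} = 0.2813 / 0.6613 = 0.425

0.425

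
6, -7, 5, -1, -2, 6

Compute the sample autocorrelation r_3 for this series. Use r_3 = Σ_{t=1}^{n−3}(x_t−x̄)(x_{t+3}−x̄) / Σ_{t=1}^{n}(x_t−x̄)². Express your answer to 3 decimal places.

0.237

Mean x̄ = (6 − 7 + 5 − 1 − 2 + 6)/6 = 1.1667
Deviations from mean: 4.8333, -8.1667, 3.8333, -2.1667, -3.1667, 4.8333
Numerator Σ_{t=1}^{3}(x_t−x̄)(x_{t+3}−x̄) = 33.9167
Denominator Σ(x_t−x̄)² = 142.8333
r_3 = 33.9167 / 142.8333 = 0.237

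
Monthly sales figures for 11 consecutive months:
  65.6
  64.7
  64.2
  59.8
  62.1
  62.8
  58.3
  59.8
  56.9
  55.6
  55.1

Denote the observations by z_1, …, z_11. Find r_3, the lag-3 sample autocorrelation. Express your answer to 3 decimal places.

0.134

Mean z̄ = (65.6 + 64.7 + 64.2 + 59.8 + 62.1 + 62.8 + 58.3 + 59.8 + 56.9 + 55.6 + 55.1)/11 = 60.4455
Numerator Σ_{t=1}^{8}(z_t−z̄)(z_{t+3}−z̄) = 18.3674
Denominator Σ(z_t−z̄)² = 137.1073
r_3 = 18.3674 / 137.1073 = 0.134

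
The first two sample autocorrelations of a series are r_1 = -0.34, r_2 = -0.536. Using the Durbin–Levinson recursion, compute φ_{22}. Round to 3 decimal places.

φ_{22} = (r_2 − r_1²) / (1 − r_1²)
r_1² = (-0.34)² = 0.1156
Numerator = -0.536 − 0.1156 = -0.6516; denominator = 1 − 0.1156 = 0.8844
φ_{22} = -0.6516 / 0.8844 = -0.737

-0.737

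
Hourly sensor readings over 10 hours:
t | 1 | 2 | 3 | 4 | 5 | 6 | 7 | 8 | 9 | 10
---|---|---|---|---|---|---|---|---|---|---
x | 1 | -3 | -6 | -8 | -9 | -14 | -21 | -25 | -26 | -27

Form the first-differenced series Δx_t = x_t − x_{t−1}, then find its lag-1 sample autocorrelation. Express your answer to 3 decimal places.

First differences Δx: -4, -3, -2, -1, -5, -7, -4, -1, -1
Mean of differences = -3.1111
Numerator Σ(Δx_t−Δx̄)(Δx_{t+1}−Δx̄) = 11.7654
Denominator Σ(Δx_t−Δx̄)² = 34.8889
r_1(Δx) = 11.7654 / 34.8889 = 0.337

0.337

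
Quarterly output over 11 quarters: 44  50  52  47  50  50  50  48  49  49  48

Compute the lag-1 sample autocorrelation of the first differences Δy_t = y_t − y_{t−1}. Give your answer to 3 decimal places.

First differences Δy: 6, 2, -5, 3, 0, 0, -2, 1, 0, -1
Mean of differences = 0.4000
Numerator Σ(Δy_t−Δȳ)(Δy_{t+1}−Δȳ) = -14.7600
Denominator Σ(Δy_t−Δȳ)² = 78.4000
r_1(Δy) = -14.7600 / 78.4000 = -0.188

-0.188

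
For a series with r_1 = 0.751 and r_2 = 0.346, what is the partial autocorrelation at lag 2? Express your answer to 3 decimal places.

φ_{22} = (r_2 − r_1²) / (1 − r_1²)
r_1² = (0.751)² = 0.564001
Numerator = 0.346 − 0.5640 = -0.2180; denominator = 1 − 0.5640 = 0.4360
φ_{22} = -0.2180 / 0.4360 = -0.500

-0.500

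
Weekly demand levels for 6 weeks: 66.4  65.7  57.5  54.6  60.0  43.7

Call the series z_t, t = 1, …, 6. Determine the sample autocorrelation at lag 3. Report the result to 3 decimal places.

Mean z̄ = (66.4 + 65.7 + 57.5 + 54.6 + 60.0 + 43.7)/6 = 57.9833
Deviations from mean: 8.4167, 7.7167, -0.4833, -3.3833, 2.0167, -14.2833
Σ(z_t−z̄)(z_{t+3}−z̄) = (-28.4764) + (15.5619) + (6.9036) = -6.0108
Denominator Σ(z_t−z̄)² = 350.1483
r_3 = -6.0108 / 350.1483 = -0.017

-0.017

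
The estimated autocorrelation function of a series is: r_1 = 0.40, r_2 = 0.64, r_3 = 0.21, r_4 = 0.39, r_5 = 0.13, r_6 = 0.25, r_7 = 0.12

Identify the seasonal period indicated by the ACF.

2

The largest autocorrelation is r_2 = 0.64; the remaining lags stay at or below 0.40.
The dominant spike at lag 2 indicates a seasonal period of 2.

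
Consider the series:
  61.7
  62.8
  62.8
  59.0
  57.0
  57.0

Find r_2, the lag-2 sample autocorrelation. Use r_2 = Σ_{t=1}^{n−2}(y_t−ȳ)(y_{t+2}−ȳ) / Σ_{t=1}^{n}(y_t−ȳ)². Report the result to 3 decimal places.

-0.094

Mean ȳ = (61.7 + 62.8 + 62.8 + 59.0 + 57.0 + 57.0)/6 = 60.0500
Σ(y_t−ȳ)(y_{t+2}−ȳ) = (4.5375) + (-2.8875) + (-8.3875) + (3.2025) = -3.5350
Denominator Σ(y_t−ȳ)² = 37.5550
r_2 = -3.5350 / 37.5550 = -0.094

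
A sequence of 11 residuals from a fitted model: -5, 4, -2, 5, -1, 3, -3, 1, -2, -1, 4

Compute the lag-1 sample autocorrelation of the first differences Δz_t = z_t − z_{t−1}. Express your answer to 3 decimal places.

-0.729

First differences Δz: 9, -6, 7, -6, 4, -6, 4, -3, 1, 5
Mean of differences = 0.9000
Numerator Σ(Δz_t−Δz̄)(Δz_{t+1}−Δz̄) = -216.3100
Denominator Σ(Δz_t−Δz̄)² = 296.9000
r_1(Δz) = -216.3100 / 296.9000 = -0.729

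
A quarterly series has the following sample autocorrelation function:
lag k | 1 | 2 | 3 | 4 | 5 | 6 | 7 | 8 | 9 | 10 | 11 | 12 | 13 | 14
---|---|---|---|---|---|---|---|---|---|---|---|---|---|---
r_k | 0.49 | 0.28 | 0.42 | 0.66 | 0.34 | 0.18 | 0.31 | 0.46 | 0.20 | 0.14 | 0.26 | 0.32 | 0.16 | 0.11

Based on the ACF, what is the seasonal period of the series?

The largest autocorrelation is r_4 = 0.66; the remaining lags stay at or below 0.49. The elevated value at lag 1 (0.49), dropping to 0.28 at lag 2, reflects decaying short-term dependence rather than seasonality.
The dominant spike at lag 4 indicates a seasonal period of 4.

4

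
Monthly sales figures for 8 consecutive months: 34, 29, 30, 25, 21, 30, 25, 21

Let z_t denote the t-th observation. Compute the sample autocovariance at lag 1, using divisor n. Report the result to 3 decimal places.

Mean z̄ = (34 + 29 + 30 + 25 + 21 + 30 + 25 + 21)/8 = 26.8750
Deviations: 7.1250, 2.1250, 3.1250, -1.8750, -5.8750, 3.1250, -1.8750, -5.8750
Σ_{t=1}^{7}(z_t−z̄)(z_{t+1}−z̄) = 13.7344
γ_1 = 13.7344 / 8 = 1.717

1.717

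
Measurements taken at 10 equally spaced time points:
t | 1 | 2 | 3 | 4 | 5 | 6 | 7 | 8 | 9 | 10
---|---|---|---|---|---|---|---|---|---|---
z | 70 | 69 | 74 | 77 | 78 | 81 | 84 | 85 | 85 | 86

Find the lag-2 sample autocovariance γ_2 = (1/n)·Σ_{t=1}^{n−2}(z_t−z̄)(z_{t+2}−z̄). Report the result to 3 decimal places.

14.548

Mean z̄ = (70 + 69 + 74 + 77 + 78 + 81 + 84 + 85 + 85 + 86)/10 = 78.9000
Σ_{t=1}^{8}(z_t−z̄)(z_{t+2}−z̄) = 145.4800
γ_2 = 145.4800 / 10 = 14.548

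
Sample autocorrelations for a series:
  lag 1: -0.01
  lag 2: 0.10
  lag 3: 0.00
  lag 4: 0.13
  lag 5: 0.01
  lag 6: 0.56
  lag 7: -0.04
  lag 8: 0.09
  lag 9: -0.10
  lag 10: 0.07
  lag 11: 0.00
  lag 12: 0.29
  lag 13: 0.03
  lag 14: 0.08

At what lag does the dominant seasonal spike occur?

The largest autocorrelation is r_6 = 0.56, with a weaker echo at lag 12 (0.29); the remaining lags stay at or below 0.13.
The dominant spike at lag 6 indicates a seasonal period of 6.

6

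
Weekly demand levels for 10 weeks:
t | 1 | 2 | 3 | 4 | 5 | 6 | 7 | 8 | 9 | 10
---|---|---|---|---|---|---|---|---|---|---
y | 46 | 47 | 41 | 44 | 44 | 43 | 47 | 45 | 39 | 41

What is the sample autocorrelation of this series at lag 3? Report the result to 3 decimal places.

Mean ȳ = (46 + 47 + 41 + 44 + 44 + 43 + 47 + 45 + 39 + 41)/10 = 43.7000
Σ(y_t−ȳ)(y_{t+3}−ȳ) = (0.6900) + (0.9900) + (1.8900) + (0.9900) + (0.3900) + (3.2900) + (-8.9100) = -0.6700
Denominator Σ(y_t−ȳ)² = 66.1000
r_3 = -0.6700 / 66.1000 = -0.010

-0.010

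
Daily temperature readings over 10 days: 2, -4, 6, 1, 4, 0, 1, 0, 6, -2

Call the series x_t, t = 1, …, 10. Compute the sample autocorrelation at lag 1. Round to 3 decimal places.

Mean x̄ = (2 − 4 + 6 + 1 + 4 + 0 + 1 + 0 + 6 − 2)/10 = 1.4000
Numerator Σ_{t=1}^{9}(x_t−x̄)(x_{t+1}−x̄) = -55.5600
Denominator Σ(x_t−x̄)² = 94.4000
r_1 = -55.5600 / 94.4000 = -0.589

-0.589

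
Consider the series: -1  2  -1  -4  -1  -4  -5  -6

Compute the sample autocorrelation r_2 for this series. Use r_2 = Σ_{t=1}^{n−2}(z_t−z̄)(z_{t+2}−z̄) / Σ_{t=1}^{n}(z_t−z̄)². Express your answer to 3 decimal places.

Mean z̄ = (-1 + 2 − 1 − 4 − 1 − 4 − 5 − 6)/8 = -2.5000
Deviations from mean: 1.5000, 4.5000, 1.5000, -1.5000, 1.5000, -1.5000, -2.5000, -3.5000
Numerator Σ_{t=1}^{6}(z_t−z̄)(z_{t+2}−z̄) = 1.5000
Denominator Σ(z_t−z̄)² = 50.0000
r_2 = 1.5000 / 50.0000 = 0.030

0.030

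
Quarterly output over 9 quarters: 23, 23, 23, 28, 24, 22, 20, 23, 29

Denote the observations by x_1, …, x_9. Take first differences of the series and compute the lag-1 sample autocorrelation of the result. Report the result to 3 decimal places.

0.038

First differences Δx: 0, 0, 5, -4, -2, -2, 3, 6
Mean of differences = 0.7500
Numerator Σ(Δx_t−Δx̄)(Δx_{t+1}−Δx̄) = 3.4375
Denominator Σ(Δx_t−Δx̄)² = 89.5000
r_1(Δx) = 3.4375 / 89.5000 = 0.038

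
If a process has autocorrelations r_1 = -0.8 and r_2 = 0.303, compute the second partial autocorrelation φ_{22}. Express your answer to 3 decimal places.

-0.936

φ_{22} = (r_2 − r_1²) / (1 − r_1²)
r_1² = (-0.8)² = 0.64
Numerator = 0.303 − 0.6400 = -0.3370; denominator = 1 − 0.6400 = 0.3600
φ_{22} = -0.3370 / 0.3600 = -0.936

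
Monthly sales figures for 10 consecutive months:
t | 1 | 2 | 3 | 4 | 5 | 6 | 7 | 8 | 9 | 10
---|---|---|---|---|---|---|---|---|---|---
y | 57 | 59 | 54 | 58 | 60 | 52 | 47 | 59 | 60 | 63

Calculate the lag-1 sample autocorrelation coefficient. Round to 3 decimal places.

0.164

Mean ȳ = (57 + 59 + 54 + 58 + 60 + 52 + 47 + 59 + 60 + 63)/10 = 56.9000
Numerator Σ_{t=1}^{9}(y_t−ȳ)(y_{t+1}−ȳ) = 32.2900
Denominator Σ(y_t−ȳ)² = 196.9000
r_1 = 32.2900 / 196.9000 = 0.164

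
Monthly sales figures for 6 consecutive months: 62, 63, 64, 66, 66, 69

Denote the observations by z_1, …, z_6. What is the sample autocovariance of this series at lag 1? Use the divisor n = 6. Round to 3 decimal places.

2.000

Mean z̄ = (62 + 63 + 64 + 66 + 66 + 69)/6 = 65.0000
Deviations: -3.0000, -2.0000, -1.0000, 1.0000, 1.0000, 4.0000
Σ_{t=1}^{5}(z_t−z̄)(z_{t+1}−z̄) = 12.0000
γ_1 = 12.0000 / 6 = 2.000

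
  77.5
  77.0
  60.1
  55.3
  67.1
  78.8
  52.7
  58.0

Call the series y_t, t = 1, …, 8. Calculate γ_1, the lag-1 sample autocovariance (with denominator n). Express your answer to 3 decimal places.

Mean ȳ = (77.5 + 77.0 + 60.1 + 55.3 + 67.1 + 78.8 + 52.7 + 58.0)/8 = 65.8125
Σ_{t=1}^{7}(y_t−ȳ)(y_{t+1}−ȳ) = 62.2273
γ_1 = 62.2273 / 8 = 7.778

7.778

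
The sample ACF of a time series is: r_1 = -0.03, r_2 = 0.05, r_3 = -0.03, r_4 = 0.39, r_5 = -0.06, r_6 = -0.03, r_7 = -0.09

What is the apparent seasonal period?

4

The largest autocorrelation is r_4 = 0.39; the remaining lags stay at or below 0.05.
The dominant spike at lag 4 indicates a seasonal period of 4.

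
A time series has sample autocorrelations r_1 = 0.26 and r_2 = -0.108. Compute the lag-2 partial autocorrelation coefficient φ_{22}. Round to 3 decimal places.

-0.188

φ_{22} = (r_2 − r_1²) / (1 − r_1²)
r_1² = (0.26)² = 0.0676
Numerator = -0.108 − 0.0676 = -0.1756; denominator = 1 − 0.0676 = 0.9324
φ_{22} = -0.1756 / 0.9324 = -0.188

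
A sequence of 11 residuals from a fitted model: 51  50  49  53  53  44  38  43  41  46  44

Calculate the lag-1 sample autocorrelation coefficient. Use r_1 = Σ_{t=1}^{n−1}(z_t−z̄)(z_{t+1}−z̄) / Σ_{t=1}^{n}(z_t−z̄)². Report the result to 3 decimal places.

Mean z̄ = (51 + 50 + 49 + 53 + 53 + 44 + 38 + 43 + 41 + 46 + 44)/11 = 46.5455
Numerator Σ_{t=1}^{10}(z_t−z̄)(z_{t+1}−z̄) = 141.0661
Denominator Σ(z_t−z̄)² = 250.7273
r_1 = 141.0661 / 250.7273 = 0.563

0.563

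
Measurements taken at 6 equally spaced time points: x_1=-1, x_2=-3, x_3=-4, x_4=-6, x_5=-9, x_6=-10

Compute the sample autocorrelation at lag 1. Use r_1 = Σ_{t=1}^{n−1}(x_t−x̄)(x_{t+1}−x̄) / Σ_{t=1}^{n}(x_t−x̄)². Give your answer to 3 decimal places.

Mean x̄ = (-1 − 3 − 4 − 6 − 9 − 10)/6 = -5.5000
Deviations from mean: 4.5000, 2.5000, 1.5000, -0.5000, -3.5000, -4.5000
Σ(x_t−x̄)(x_{t+1}−x̄) = (11.2500) + (3.7500) + (-0.7500) + (1.7500) + (15.7500) = 31.7500
Denominator Σ(x_t−x̄)² = 61.5000
r_1 = 31.7500 / 61.5000 = 0.516

0.516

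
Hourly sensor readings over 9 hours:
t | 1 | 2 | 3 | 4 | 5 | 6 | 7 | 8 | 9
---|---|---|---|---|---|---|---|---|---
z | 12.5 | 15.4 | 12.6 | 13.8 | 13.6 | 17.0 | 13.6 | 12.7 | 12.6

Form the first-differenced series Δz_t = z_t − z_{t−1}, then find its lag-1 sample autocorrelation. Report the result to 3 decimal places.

-0.499

First differences Δz: 2.9, -2.8, 1.2, -0.2, 3.4, -3.4, -0.9, -0.1
Mean of differences = 0.0125
Numerator Σ(Δz_t−Δz̄)(Δz_{t+1}−Δz̄) = -20.7764
Denominator Σ(Δz_t−Δz̄)² = 41.6688
r_1(Δz) = -20.7764 / 41.6688 = -0.499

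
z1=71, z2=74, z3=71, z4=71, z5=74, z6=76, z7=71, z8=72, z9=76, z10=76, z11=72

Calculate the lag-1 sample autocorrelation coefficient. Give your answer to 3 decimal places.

-0.008

Mean z̄ = (71 + 74 + 71 + 71 + 74 + 76 + 71 + 72 + 76 + 76 + 72)/11 = 73.0909
Numerator Σ_{t=1}^{10}(z_t−z̄)(z_{t+1}−z̄) = -0.3719
Denominator Σ(z_t−z̄)² = 46.9091
r_1 = -0.3719 / 46.9091 = -0.008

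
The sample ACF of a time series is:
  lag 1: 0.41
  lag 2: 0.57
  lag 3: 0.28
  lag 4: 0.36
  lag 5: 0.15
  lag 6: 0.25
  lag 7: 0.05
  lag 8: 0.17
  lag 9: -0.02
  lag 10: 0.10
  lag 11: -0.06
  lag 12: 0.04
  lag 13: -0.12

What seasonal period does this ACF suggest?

The largest autocorrelation is r_2 = 0.57; the remaining lags stay at or below 0.41.
The dominant spike at lag 2 indicates a seasonal period of 2.

2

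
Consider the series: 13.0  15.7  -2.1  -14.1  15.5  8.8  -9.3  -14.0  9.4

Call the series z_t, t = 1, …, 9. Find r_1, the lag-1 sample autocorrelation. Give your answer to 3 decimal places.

Mean z̄ = (13.0 + 15.7 − 2.1 − 14.1 + 15.5 + 8.8 − 9.3 − 14.0 + 9.4)/9 = 2.5444
Numerator Σ_{t=1}^{8}(z_t−z̄)(z_{t+1}−z̄) = 27.6036
Denominator Σ(z_t−z̄)² = 1248.9822
r_1 = 27.6036 / 1248.9822 = 0.022

0.022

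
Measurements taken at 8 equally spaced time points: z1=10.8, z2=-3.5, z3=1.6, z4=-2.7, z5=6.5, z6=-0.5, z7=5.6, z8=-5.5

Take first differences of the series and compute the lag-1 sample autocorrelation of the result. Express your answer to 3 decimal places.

-0.581

First differences Δz: -14.3, 5.1, -4.3, 9.2, -7.0, 6.1, -11.1
Mean of differences = -2.3286
Numerator Σ(Δz_t−Δz̄)(Δz_{t+1}−Δz̄) = -293.4622
Denominator Σ(Δz_t−Δz̄)² = 505.0943
r_1(Δz) = -293.4622 / 505.0943 = -0.581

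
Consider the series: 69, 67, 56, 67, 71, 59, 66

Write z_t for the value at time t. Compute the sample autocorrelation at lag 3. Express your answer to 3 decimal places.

0.427

Mean z̄ = (69 + 67 + 56 + 67 + 71 + 59 + 66)/7 = 65.0000
Deviations from mean: 4.0000, 2.0000, -9.0000, 2.0000, 6.0000, -6.0000, 1.0000
Numerator Σ_{t=1}^{4}(z_t−z̄)(z_{t+3}−z̄) = 76.0000
Denominator Σ(z_t−z̄)² = 178.0000
r_3 = 76.0000 / 178.0000 = 0.427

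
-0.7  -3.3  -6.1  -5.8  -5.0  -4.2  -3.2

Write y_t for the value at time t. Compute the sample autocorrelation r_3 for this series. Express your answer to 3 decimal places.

Mean ȳ = (-0.7 − 3.3 − 6.1 − 5.8 − 5.0 − 4.2 − 3.2)/7 = -4.0429
Deviations from mean: 3.3429, 0.7429, -2.0571, -1.7571, -0.9571, -0.1571, 0.8429
Σ(y_t−ȳ)(y_{t+3}−ȳ) = (-5.8739) + (-0.7110) + (0.3233) + (-1.4810) = -7.7427
Denominator Σ(y_t−ȳ)² = 20.6971
r_3 = -7.7427 / 20.6971 = -0.374

-0.374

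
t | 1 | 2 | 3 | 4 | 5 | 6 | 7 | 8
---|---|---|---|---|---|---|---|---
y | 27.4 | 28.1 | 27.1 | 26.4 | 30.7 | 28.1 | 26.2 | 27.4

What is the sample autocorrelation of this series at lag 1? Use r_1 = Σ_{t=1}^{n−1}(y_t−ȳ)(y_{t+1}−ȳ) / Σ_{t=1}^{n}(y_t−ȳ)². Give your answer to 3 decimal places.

-0.175

Mean ȳ = (27.4 + 28.1 + 27.1 + 26.4 + 30.7 + 28.1 + 26.2 + 27.4)/8 = 27.6750
Deviations from mean: -0.2750, 0.4250, -0.5750, -1.2750, 3.0250, 0.4250, -1.4750, -0.2750
Σ(y_t−ȳ)(y_{t+1}−ȳ) = (-0.1169) + (-0.2444) + (0.7331) + (-3.8569) + (1.2856) + (-0.6269) + (0.4056) = -2.4206
Denominator Σ(y_t−ȳ)² = 13.7950
r_1 = -2.4206 / 13.7950 = -0.175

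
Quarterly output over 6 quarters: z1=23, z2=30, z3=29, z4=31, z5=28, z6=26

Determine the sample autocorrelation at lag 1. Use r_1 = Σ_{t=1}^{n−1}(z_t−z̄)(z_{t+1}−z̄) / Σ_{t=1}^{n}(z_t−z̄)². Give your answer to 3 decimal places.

Mean z̄ = (23 + 30 + 29 + 31 + 28 + 26)/6 = 27.8333
Deviations from mean: -4.8333, 2.1667, 1.1667, 3.1667, 0.1667, -1.8333
Σ(z_t−z̄)(z_{t+1}−z̄) = (-10.4722) + (2.5278) + (3.6944) + (0.5278) + (-0.3056) = -4.0278
Denominator Σ(z_t−z̄)² = 42.8333
r_1 = -4.0278 / 42.8333 = -0.094

-0.094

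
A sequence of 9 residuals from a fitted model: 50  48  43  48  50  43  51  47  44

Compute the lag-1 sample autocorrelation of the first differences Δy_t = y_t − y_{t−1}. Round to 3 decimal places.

-0.503

First differences Δy: -2, -5, 5, 2, -7, 8, -4, -3
Mean of differences = -0.7500
Numerator Σ(Δy_t−Δȳ)(Δy_{t+1}−Δȳ) = -96.3125
Denominator Σ(Δy_t−Δȳ)² = 191.5000
r_1(Δy) = -96.3125 / 191.5000 = -0.503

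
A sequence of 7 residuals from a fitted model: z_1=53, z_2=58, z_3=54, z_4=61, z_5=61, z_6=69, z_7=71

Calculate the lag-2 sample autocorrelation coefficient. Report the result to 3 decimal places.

0.196

Mean z̄ = (53 + 58 + 54 + 61 + 61 + 69 + 71)/7 = 61.0000
Deviations from mean: -8.0000, -3.0000, -7.0000, 0.0000, 0.0000, 8.0000, 10.0000
Σ(z_t−z̄)(z_{t+2}−z̄) = (56.0000) + (0.0000) + (0.0000) + (0.0000) + (0.0000) = 56.0000
Denominator Σ(z_t−z̄)² = 286.0000
r_2 = 56.0000 / 286.0000 = 0.196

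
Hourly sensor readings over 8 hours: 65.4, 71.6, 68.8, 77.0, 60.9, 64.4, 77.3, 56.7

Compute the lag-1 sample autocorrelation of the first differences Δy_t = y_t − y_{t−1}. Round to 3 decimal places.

First differences Δy: 6.2, -2.8, 8.2, -16.1, 3.5, 12.9, -20.6
Mean of differences = -1.2429
Numerator Σ(Δy_t−Δȳ)(Δy_{t+1}−Δȳ) = -443.7404
Denominator Σ(Δy_t−Δȳ)² = 964.9371
r_1(Δy) = -443.7404 / 964.9371 = -0.460

-0.460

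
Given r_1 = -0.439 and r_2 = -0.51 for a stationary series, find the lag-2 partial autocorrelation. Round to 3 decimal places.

-0.870

φ_{22} = (r_2 − r_1²) / (1 − r_1²)
r_1² = (-0.439)² = 0.192721
Numerator = -0.51 − 0.1927 = -0.7027; denominator = 1 − 0.1927 = 0.8073
φ_{22} = -0.7027 / 0.8073 = -0.870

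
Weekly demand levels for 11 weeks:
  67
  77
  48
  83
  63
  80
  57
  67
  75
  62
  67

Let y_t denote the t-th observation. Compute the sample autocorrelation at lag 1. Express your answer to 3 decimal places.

-0.727

Mean ȳ = (67 + 77 + 48 + 83 + 63 + 80 + 57 + 67 + 75 + 62 + 67)/11 = 67.8182
Numerator Σ_{t=1}^{10}(y_t−ȳ)(y_{t+1}−ȳ) = -788.0331
Denominator Σ(y_t−ȳ)² = 1083.6364
r_1 = -788.0331 / 1083.6364 = -0.727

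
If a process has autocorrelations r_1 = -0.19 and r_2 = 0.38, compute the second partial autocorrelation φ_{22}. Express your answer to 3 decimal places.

φ_{22} = (r_2 − r_1²) / (1 − r_1²)
r_1² = (-0.19)² = 0.0361
Numerator = 0.38 − 0.0361 = 0.3439; denominator = 1 − 0.0361 = 0.9639
φ_{22} = 0.3439 / 0.9639 = 0.357

0.357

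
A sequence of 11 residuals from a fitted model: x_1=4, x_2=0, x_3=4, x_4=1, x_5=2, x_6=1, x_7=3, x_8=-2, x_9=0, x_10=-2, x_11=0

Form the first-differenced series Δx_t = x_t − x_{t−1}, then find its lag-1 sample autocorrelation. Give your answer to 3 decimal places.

-0.764

First differences Δx: -4, 4, -3, 1, -1, 2, -5, 2, -2, 2
Mean of differences = -0.4000
Numerator Σ(Δx_t−Δx̄)(Δx_{t+1}−Δx̄) = -62.9600
Denominator Σ(Δx_t−Δx̄)² = 82.4000
r_1(Δx) = -62.9600 / 82.4000 = -0.764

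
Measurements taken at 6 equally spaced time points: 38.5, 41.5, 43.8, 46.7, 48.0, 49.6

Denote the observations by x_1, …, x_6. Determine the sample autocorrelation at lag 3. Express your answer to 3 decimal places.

Mean x̄ = (38.5 + 41.5 + 43.8 + 46.7 + 48.0 + 49.6)/6 = 44.6833
Deviations from mean: -6.1833, -3.1833, -0.8833, 2.0167, 3.3167, 4.9167
Numerator Σ_{t=1}^{3}(x_t−x̄)(x_{t+3}−x̄) = -27.3708
Denominator Σ(x_t−x̄)² = 88.3883
r_3 = -27.3708 / 88.3883 = -0.310

-0.310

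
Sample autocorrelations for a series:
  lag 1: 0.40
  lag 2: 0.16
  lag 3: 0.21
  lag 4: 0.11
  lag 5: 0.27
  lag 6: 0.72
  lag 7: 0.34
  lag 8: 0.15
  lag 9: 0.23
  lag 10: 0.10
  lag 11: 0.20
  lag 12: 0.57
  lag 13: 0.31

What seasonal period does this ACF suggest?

The largest autocorrelation is r_6 = 0.72, with a weaker echo at lag 12 (0.57); the remaining lags stay at or below 0.40. The elevated value at lag 1 (0.40), dropping to 0.16 at lag 2, reflects decaying short-term dependence rather than seasonality.
The dominant spike at lag 6 indicates a seasonal period of 6.

6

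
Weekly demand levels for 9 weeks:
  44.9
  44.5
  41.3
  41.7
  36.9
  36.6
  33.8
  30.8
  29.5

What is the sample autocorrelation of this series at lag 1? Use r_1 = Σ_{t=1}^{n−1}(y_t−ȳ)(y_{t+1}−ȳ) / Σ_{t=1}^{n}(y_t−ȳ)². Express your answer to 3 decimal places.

0.669

Mean ȳ = (44.9 + 44.5 + 41.3 + 41.7 + 36.9 + 36.6 + 33.8 + 30.8 + 29.5)/9 = 37.7778
Numerator Σ_{t=1}^{8}(y_t−ȳ)(y_{t+1}−ȳ) = 173.1617
Denominator Σ(y_t−ȳ)² = 258.8956
r_1 = 173.1617 / 258.8956 = 0.669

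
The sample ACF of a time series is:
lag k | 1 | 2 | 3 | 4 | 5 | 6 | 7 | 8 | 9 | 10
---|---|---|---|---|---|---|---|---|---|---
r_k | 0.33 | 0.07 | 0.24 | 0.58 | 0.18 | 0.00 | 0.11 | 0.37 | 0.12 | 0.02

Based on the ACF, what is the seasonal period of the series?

4

The largest autocorrelation is r_4 = 0.58, with a weaker echo at lag 8 (0.37); the remaining lags stay at or below 0.33. The elevated value at lag 1 (0.33), dropping to 0.07 at lag 2, reflects decaying short-term dependence rather than seasonality.
The dominant spike at lag 4 indicates a seasonal period of 4.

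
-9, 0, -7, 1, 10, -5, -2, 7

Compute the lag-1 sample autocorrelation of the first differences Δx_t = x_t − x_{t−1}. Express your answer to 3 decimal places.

First differences Δx: 9, -7, 8, 9, -15, 3, 9
Mean of differences = 2.2857
Numerator Σ(Δx_t−Δx̄)(Δx_{t+1}−Δx̄) = -200.6531
Denominator Σ(Δx_t−Δx̄)² = 553.4286
r_1(Δx) = -200.6531 / 553.4286 = -0.363

-0.363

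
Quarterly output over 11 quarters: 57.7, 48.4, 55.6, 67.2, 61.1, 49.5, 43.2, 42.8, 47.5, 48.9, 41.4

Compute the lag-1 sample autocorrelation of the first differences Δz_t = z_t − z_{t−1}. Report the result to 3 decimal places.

First differences Δz: -9.3, 7.2, 11.6, -6.1, -11.6, -6.3, -0.4, 4.7, 1.4, -7.5
Mean of differences = -1.6300
Numerator Σ(Δz_t−Δz̄)(Δz_{t+1}−Δz̄) = 84.5181
Denominator Σ(Δz_t−Δz̄)² = 538.2410
r_1(Δz) = 84.5181 / 538.2410 = 0.157

0.157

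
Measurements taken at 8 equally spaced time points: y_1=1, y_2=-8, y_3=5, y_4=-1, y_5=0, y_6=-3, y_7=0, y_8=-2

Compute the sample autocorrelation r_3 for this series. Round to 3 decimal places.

Mean ȳ = (1 − 8 + 5 − 1 + 0 − 3 + 0 − 2)/8 = -1.0000
Σ(y_t−ȳ)(y_{t+3}−ȳ) = (0.0000) + (-7.0000) + (-12.0000) + (0.0000) + (-1.0000) = -20.0000
Denominator Σ(y_t−ȳ)² = 96.0000
r_3 = -20.0000 / 96.0000 = -0.208

-0.208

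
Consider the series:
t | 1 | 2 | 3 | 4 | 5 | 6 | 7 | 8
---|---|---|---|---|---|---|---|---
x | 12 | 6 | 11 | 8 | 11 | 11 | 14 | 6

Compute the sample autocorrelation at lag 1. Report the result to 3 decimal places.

Mean x̄ = (12 + 6 + 11 + 8 + 11 + 11 + 14 + 6)/8 = 9.8750
Deviations from mean: 2.1250, -3.8750, 1.1250, -1.8750, 1.1250, 1.1250, 4.1250, -3.8750
Numerator Σ_{t=1}^{7}(x_t−x̄)(x_{t+1}−x̄) = -26.8906
Denominator Σ(x_t−x̄)² = 58.8750
r_1 = -26.8906 / 58.8750 = -0.457

-0.457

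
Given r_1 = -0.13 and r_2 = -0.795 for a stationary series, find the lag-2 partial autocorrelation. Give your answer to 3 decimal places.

-0.826

φ_{22} = (r_2 − r_1²) / (1 − r_1²)
r_1² = (-0.13)² = 0.0169
Numerator = -0.795 − 0.0169 = -0.8119; denominator = 1 − 0.0169 = 0.9831
φ_{22} = -0.8119 / 0.9831 = -0.826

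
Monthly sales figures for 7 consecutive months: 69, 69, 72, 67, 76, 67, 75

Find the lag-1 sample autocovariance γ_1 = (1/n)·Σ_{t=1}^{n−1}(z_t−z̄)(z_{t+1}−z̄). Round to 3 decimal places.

-8.461

Mean z̄ = (69 + 69 + 72 + 67 + 76 + 67 + 75)/7 = 70.7143
Deviations: -1.7143, -1.7143, 1.2857, -3.7143, 5.2857, -3.7143, 4.2857
Σ_{t=1}^{6}(z_t−z̄)(z_{t+1}−z̄) = -59.2245
γ_1 = -59.2245 / 7 = -8.461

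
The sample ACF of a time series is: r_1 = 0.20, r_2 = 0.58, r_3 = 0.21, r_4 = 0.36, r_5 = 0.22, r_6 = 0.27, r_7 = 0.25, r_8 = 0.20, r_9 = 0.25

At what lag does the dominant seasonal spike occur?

The largest autocorrelation is r_2 = 0.58, with weaker echoes at lags 4 (0.36) and 6 (0.27); the remaining lags stay at or below 0.25.
The dominant spike at lag 2 indicates a seasonal period of 2.

2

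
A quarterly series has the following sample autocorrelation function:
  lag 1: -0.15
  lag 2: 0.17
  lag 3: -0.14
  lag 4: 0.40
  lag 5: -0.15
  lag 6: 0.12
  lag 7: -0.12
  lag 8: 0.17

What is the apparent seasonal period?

4

The largest autocorrelation is r_4 = 0.40; the remaining lags stay at or below 0.17.
The dominant spike at lag 4 indicates a seasonal period of 4.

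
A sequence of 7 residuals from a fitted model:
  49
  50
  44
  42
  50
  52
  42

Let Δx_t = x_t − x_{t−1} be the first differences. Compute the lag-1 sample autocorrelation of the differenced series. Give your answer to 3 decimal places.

First differences Δx: 1, -6, -2, 8, 2, -10
Mean of differences = -1.1667
Numerator Σ(Δx_t−Δx̄)(Δx_{t+1}−Δx̄) = -13.0278
Denominator Σ(Δx_t−Δx̄)² = 200.8333
r_1(Δx) = -13.0278 / 200.8333 = -0.065

-0.065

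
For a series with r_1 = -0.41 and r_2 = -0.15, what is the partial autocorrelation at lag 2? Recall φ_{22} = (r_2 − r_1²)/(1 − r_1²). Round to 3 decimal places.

-0.382

φ_{22} = (r_2 − r_1²) / (1 − r_1²)
r_1² = (-0.41)² = 0.1681
Numerator = -0.15 − 0.1681 = -0.3181; denominator = 1 − 0.1681 = 0.8319
φ_{22} = -0.3181 / 0.8319 = -0.382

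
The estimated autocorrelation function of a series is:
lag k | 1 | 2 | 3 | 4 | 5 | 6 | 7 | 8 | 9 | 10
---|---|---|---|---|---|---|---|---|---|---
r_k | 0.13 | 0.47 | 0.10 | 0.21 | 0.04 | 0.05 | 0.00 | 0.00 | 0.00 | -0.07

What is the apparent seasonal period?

2

The largest autocorrelation is r_2 = 0.47, with a weaker echo at lag 4 (0.21); the remaining lags stay at or below 0.13.
The dominant spike at lag 2 indicates a seasonal period of 2.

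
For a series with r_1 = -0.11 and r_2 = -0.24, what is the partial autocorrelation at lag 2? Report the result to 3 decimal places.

-0.255

φ_{22} = (r_2 − r_1²) / (1 − r_1²)
r_1² = (-0.11)² = 0.0121
Numerator = -0.24 − 0.0121 = -0.2521; denominator = 1 − 0.0121 = 0.9879
φ_{22} = -0.2521 / 0.9879 = -0.255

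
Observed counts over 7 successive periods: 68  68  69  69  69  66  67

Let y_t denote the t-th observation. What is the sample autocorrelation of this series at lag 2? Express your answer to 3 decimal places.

-0.250

Mean ȳ = (68 + 68 + 69 + 69 + 69 + 66 + 67)/7 = 68.0000
Deviations from mean: 0.0000, 0.0000, 1.0000, 1.0000, 1.0000, -2.0000, -1.0000
Σ(y_t−ȳ)(y_{t+2}−ȳ) = (0.0000) + (0.0000) + (1.0000) + (-2.0000) + (-1.0000) = -2.0000
Denominator Σ(y_t−ȳ)² = 8.0000
r_2 = -2.0000 / 8.0000 = -0.250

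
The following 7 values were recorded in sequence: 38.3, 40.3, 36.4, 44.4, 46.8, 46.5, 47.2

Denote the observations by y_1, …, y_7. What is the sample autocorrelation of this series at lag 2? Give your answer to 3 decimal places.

0.191

Mean ȳ = (38.3 + 40.3 + 36.4 + 44.4 + 46.8 + 46.5 + 47.2)/7 = 42.8429
Deviations from mean: -4.5429, -2.5429, -6.4429, 1.5571, 3.9571, 3.6571, 4.3571
Σ(y_t−ȳ)(y_{t+2}−ȳ) = (29.2690) + (-3.9596) + (-25.4953) + (5.6947) + (17.2418) = 22.7506
Denominator Σ(y_t−ȳ)² = 119.0571
r_2 = 22.7506 / 119.0571 = 0.191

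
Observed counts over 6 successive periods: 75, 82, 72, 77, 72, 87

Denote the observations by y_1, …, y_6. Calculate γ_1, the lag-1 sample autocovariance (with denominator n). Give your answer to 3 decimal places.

Mean ȳ = (75 + 82 + 72 + 77 + 72 + 87)/6 = 77.5000
Σ_{t=1}^{5}(y_t−ȳ)(y_{t+1}−ȳ) = -82.7500
γ_1 = -82.7500 / 6 = -13.792

-13.792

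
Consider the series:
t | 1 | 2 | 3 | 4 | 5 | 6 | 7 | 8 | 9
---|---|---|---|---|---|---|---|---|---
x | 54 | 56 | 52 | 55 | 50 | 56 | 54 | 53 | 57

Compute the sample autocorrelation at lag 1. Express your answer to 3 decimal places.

-0.535

Mean x̄ = (54 + 56 + 52 + 55 + 50 + 56 + 54 + 53 + 57)/9 = 54.1111
Numerator Σ_{t=1}^{8}(x_t−x̄)(x_{t+1}−x̄) = -20.7901
Denominator Σ(x_t−x̄)² = 38.8889
r_1 = -20.7901 / 38.8889 = -0.535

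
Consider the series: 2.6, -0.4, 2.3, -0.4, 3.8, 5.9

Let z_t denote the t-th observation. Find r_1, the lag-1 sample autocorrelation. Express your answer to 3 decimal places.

0.018

Mean z̄ = (2.6 − 0.4 + 2.3 − 0.4 + 3.8 + 5.9)/6 = 2.3000
Deviations from mean: 0.3000, -2.7000, 0.0000, -2.7000, 1.5000, 3.6000
Σ(z_t−z̄)(z_{t+1}−z̄) = (-0.8100) + (0.0000) + (0.0000) + (-4.0500) + (5.4000) = 0.5400
Denominator Σ(z_t−z̄)² = 29.8800
r_1 = 0.5400 / 29.8800 = 0.018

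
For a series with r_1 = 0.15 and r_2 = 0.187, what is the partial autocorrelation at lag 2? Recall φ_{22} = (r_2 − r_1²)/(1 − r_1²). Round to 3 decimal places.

0.168

φ_{22} = (r_2 − r_1²) / (1 − r_1²)
r_1² = (0.15)² = 0.0225
Numerator = 0.187 − 0.0225 = 0.1645; denominator = 1 − 0.0225 = 0.9775
φ_{22} = 0.1645 / 0.9775 = 0.168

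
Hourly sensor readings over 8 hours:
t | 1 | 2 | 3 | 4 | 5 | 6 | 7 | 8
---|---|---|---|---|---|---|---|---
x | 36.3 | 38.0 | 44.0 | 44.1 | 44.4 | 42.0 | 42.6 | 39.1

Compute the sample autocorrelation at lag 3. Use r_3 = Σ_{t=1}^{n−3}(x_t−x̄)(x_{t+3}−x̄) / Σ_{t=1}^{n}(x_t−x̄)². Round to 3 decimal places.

-0.378

Mean x̄ = (36.3 + 38.0 + 44.0 + 44.1 + 44.4 + 42.0 + 42.6 + 39.1)/8 = 41.3125
Deviations from mean: -5.0125, -3.3125, 2.6875, 2.7875, 3.0875, 0.6875, 1.2875, -2.2125
Numerator Σ_{t=1}^{5}(x_t−x̄)(x_{t+3}−x̄) = -25.5942
Denominator Σ(x_t−x̄)² = 67.6488
r_3 = -25.5942 / 67.6488 = -0.378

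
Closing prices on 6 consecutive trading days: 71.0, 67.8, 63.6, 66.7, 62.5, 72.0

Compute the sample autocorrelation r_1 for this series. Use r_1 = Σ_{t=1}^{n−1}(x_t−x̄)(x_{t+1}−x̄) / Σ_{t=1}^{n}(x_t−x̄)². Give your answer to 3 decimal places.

-0.243

Mean x̄ = (71.0 + 67.8 + 63.6 + 66.7 + 62.5 + 72.0)/6 = 67.2667
Numerator Σ_{t=1}^{5}(x_t−x̄)(x_{t+1}−x̄) = -17.7478
Denominator Σ(x_t−x̄)² = 73.1133
r_1 = -17.7478 / 73.1133 = -0.243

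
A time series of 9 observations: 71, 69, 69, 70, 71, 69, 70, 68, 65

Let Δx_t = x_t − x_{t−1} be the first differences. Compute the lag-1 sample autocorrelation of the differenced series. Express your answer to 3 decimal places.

-0.016

First differences Δx: -2, 0, 1, 1, -2, 1, -2, -3
Mean of differences = -0.7500
Numerator Σ(Δx_t−Δx̄)(Δx_{t+1}−Δx̄) = -0.3125
Denominator Σ(Δx_t−Δx̄)² = 19.5000
r_1(Δx) = -0.3125 / 19.5000 = -0.016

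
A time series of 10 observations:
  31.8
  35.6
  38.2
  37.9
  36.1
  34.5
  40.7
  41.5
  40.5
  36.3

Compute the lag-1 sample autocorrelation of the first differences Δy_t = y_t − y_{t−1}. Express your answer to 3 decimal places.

0.100

First differences Δy: 3.8, 2.6, -0.3, -1.8, -1.6, 6.2, 0.8, -1.0, -4.2
Mean of differences = 0.5000
Numerator Σ(Δy_t−Δȳ)(Δy_{t+1}−Δȳ) = 8.2600
Denominator Σ(Δy_t−Δȳ)² = 82.5600
r_1(Δy) = 8.2600 / 82.5600 = 0.100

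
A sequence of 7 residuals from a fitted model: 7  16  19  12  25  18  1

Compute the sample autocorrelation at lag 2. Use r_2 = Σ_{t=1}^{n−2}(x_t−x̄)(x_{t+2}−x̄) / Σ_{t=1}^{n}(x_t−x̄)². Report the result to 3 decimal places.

-0.348

Mean x̄ = (7 + 16 + 19 + 12 + 25 + 18 + 1)/7 = 14.0000
Deviations from mean: -7.0000, 2.0000, 5.0000, -2.0000, 11.0000, 4.0000, -13.0000
Σ(x_t−x̄)(x_{t+2}−x̄) = (-35.0000) + (-4.0000) + (55.0000) + (-8.0000) + (-143.0000) = -135.0000
Denominator Σ(x_t−x̄)² = 388.0000
r_2 = -135.0000 / 388.0000 = -0.348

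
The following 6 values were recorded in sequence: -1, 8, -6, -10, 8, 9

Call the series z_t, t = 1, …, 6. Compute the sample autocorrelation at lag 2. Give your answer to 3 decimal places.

Mean z̄ = (-1 + 8 − 6 − 10 + 8 + 9)/6 = 1.3333
Deviations from mean: -2.3333, 6.6667, -7.3333, -11.3333, 6.6667, 7.6667
Σ(z_t−z̄)(z_{t+2}−z̄) = (17.1111) + (-75.5556) + (-48.8889) + (-86.8889) = -194.2222
Denominator Σ(z_t−z̄)² = 335.3333
r_2 = -194.2222 / 335.3333 = -0.579

-0.579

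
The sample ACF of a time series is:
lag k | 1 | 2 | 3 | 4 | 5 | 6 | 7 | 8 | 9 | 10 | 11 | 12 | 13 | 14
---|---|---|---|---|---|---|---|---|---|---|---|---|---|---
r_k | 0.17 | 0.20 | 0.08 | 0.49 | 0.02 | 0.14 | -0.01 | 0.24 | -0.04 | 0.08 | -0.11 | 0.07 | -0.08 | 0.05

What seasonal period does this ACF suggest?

4

The largest autocorrelation is r_4 = 0.49, with a weaker echo at lag 8 (0.24); the remaining lags stay at or below 0.20.
The dominant spike at lag 4 indicates a seasonal period of 4.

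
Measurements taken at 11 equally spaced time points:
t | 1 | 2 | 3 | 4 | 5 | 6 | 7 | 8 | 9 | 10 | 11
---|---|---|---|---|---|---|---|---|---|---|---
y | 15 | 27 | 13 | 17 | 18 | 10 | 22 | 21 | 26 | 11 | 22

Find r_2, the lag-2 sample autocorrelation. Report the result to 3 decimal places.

0.097

Mean ȳ = (15 + 27 + 13 + 17 + 18 + 10 + 22 + 21 + 26 + 11 + 22)/11 = 18.3636
Numerator Σ_{t=1}^{9}(y_t−ȳ)(y_{t+2}−ȳ) = 32.3719
Denominator Σ(y_t−ȳ)² = 332.5455
r_2 = 32.3719 / 332.5455 = 0.097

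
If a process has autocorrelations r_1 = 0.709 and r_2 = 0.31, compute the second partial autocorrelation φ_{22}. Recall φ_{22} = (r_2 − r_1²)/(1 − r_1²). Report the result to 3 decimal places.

φ_{22} = (r_2 − r_1²) / (1 − r_1²)
r_1² = (0.709)² = 0.502681
Numerator = 0.31 − 0.5027 = -0.1927; denominator = 1 − 0.5027 = 0.4973
φ_{22} = -0.1927 / 0.4973 = -0.387

-0.387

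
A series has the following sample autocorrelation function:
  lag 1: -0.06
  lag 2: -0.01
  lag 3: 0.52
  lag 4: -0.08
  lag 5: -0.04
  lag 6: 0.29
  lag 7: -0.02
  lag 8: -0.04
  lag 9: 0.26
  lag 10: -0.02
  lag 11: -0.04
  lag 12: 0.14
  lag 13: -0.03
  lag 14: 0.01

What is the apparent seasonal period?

The largest autocorrelation is r_3 = 0.52, with weaker echoes at lags 6 (0.29) and 9 (0.26); the remaining lags stay at or below 0.14.
The dominant spike at lag 3 indicates a seasonal period of 3.

3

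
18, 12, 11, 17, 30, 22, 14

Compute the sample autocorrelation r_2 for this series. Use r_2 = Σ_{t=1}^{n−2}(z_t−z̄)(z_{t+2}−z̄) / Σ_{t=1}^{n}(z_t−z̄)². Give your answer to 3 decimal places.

-0.494

Mean z̄ = (18 + 12 + 11 + 17 + 30 + 22 + 14)/7 = 17.7143
Deviations from mean: 0.2857, -5.7143, -6.7143, -0.7143, 12.2857, 4.2857, -3.7143
Numerator Σ_{t=1}^{5}(z_t−z̄)(z_{t+2}−z̄) = -129.0204
Denominator Σ(z_t−z̄)² = 261.4286
r_2 = -129.0204 / 261.4286 = -0.494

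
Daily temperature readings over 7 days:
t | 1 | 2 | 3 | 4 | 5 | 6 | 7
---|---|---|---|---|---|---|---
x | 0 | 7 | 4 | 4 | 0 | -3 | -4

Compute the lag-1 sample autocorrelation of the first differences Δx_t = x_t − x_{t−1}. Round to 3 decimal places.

-0.161

First differences Δx: 7, -3, 0, -4, -3, -1
Mean of differences = -0.6667
Numerator Σ(Δx_t−Δx̄)(Δx_{t+1}−Δx̄) = -13.1111
Denominator Σ(Δx_t−Δx̄)² = 81.3333
r_1(Δx) = -13.1111 / 81.3333 = -0.161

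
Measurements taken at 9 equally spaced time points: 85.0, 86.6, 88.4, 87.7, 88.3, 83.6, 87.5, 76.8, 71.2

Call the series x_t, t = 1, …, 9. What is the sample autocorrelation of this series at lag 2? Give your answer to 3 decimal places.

Mean x̄ = (85.0 + 86.6 + 88.4 + 87.7 + 88.3 + 83.6 + 87.5 + 76.8 + 71.2)/9 = 83.9000
Σ(x_t−x̄)(x_{t+2}−x̄) = (4.9500) + (10.2600) + (19.8000) + (-1.1400) + (15.8400) + (2.1300) + (-45.7200) = 6.1200
Denominator Σ(x_t−x̄)² = 287.3000
r_2 = 6.1200 / 287.3000 = 0.021

0.021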